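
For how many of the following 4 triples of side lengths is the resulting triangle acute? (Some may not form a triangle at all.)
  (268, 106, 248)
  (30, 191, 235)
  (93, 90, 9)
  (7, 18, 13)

1

(268,106,248): 106²+248² = 72740 > 71824 = 268² → acute
(30,191,235): 30+191 ≤ 235, not a triangle
(93,90,9): 9²+90² = 8181 < 8649 = 93² → obtuse
(7,18,13): 7²+13² = 218 < 324 = 18² → obtuse
1 of the 4 is acute.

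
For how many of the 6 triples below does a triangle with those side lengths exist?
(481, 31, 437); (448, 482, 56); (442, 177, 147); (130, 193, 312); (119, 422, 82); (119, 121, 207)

3

(31,437,481): 31+437 ≤ 481 → not valid
(56,448,482): 56+448 > 482 → valid
(147,177,442): 147+177 ≤ 442 → not valid
(130,193,312): 130+193 > 312 → valid
(82,119,422): 82+119 ≤ 422 → not valid
(119,121,207): 119+121 > 207 → valid
3 of the 6 triples form a triangle.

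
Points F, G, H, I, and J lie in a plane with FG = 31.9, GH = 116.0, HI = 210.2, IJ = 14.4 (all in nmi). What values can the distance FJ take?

The maximum is all hops collinear in one direction: 31.9 + 116.0 + 210.2 + 14.4 = 372.5.
The longest hop is 210.2; the others sum to 162.3. Folding the others back against it leaves at least 210.2 − 162.3 = 47.9.

47.9 ≤ FJ ≤ 372.5 nmi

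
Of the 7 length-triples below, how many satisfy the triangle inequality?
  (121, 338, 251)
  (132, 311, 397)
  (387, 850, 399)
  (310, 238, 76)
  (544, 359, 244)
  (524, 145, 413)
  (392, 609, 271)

6

(121,251,338): 121+251 > 338 → valid
(132,311,397): 132+311 > 397 → valid
(387,399,850): 387+399 ≤ 850 → not valid
(76,238,310): 76+238 > 310 → valid
(244,359,544): 244+359 > 544 → valid
(145,413,524): 145+413 > 524 → valid
(271,392,609): 271+392 > 609 → valid
6 of the 7 triples form a triangle.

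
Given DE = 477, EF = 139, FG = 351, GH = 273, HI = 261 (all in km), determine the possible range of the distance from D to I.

0 ≤ DI ≤ 1501 km

The maximum is all hops collinear in one direction: 477 + 139 + 351 + 273 + 261 = 1501.
The longest hop is 477; the others sum to 1024. Since 477 ≤ 1024, the path can fold back on itself completely, so the minimum distance is 0.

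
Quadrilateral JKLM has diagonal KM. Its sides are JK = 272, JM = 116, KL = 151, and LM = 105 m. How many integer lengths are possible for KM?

99

From triangle JKM: 156 < KM < 388.
From triangle LKM: 46 < KM < 256.
Intersection: 156 < KM < 256, so integers 157 through 255: 99 values.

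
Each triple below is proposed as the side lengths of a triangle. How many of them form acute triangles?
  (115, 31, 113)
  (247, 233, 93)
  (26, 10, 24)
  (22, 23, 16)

3

(115,31,113): 31²+113² = 13730 > 13225 = 115² → acute
(247,233,93): 93²+233² = 62938 > 61009 = 247² → acute
(26,10,24): 10²+24² = 676 = 26² → right
(22,23,16): 16²+22² = 740 > 529 = 23² → acute
3 of the 4 are acute.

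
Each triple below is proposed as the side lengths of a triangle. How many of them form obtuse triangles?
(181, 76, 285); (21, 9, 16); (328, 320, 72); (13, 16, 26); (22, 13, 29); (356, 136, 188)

(181,76,285): 76+181 ≤ 285, not a triangle
(21,9,16): 9²+16² = 337 < 441 = 21² → obtuse
(328,320,72): 72²+320² = 107584 = 328² → right
(13,16,26): 13²+16² = 425 < 676 = 26² → obtuse
(22,13,29): 13²+22² = 653 < 841 = 29² → obtuse
(356,136,188): 136+188 ≤ 356, not a triangle
3 of the 6 are obtuse.

3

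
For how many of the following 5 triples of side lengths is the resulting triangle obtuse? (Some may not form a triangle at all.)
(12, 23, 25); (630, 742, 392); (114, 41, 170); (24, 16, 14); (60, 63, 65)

1

(12,23,25): 12²+23² = 673 > 625 = 25² → acute
(630,742,392): 392²+630² = 550564 = 742² → right
(114,41,170): 41+114 ≤ 170, not a triangle
(24,16,14): 14²+16² = 452 < 576 = 24² → obtuse
(60,63,65): 60²+63² = 7569 > 4225 = 65² → acute
1 of the 5 is obtuse.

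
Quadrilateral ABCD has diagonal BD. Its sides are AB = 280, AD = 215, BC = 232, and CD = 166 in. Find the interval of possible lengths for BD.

66 < BD < 398

From triangle ABD: |280 − 215| < BD < 280 + 215, i.e. 65 < BD < 495.
From triangle CBD: 66 < BD < 398.
Both must hold, so BD lies in the intersection.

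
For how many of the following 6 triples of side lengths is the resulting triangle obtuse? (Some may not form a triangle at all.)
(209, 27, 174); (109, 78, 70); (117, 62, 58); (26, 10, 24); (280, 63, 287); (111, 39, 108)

(209,27,174): 27+174 ≤ 209, not a triangle
(109,78,70): 70²+78² = 10984 < 11881 = 109² → obtuse
(117,62,58): 58²+62² = 7208 < 13689 = 117² → obtuse
(26,10,24): 10²+24² = 676 = 26² → right
(280,63,287): 63²+280² = 82369 = 287² → right
(111,39,108): 39²+108² = 13185 > 12321 = 111² → acute
2 of the 6 are obtuse.

2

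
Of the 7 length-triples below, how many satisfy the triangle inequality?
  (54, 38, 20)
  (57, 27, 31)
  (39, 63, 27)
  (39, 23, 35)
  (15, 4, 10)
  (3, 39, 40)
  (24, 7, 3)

5

(20,38,54): 20+38 > 54 → valid
(27,31,57): 27+31 > 57 → valid
(27,39,63): 27+39 > 63 → valid
(23,35,39): 23+35 > 39 → valid
(4,10,15): 4+10 ≤ 15 → not valid
(3,39,40): 3+39 > 40 → valid
(3,7,24): 3+7 ≤ 24 → not valid
5 of the 7 triples form a triangle.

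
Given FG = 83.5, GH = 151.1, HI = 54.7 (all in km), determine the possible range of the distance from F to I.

12.9 ≤ FI ≤ 289.3 km

The maximum is all hops collinear in one direction: 83.5 + 151.1 + 54.7 = 289.3.
The longest hop is 151.1; the others sum to 138.2. Folding the others back against it leaves at least 151.1 − 138.2 = 12.9.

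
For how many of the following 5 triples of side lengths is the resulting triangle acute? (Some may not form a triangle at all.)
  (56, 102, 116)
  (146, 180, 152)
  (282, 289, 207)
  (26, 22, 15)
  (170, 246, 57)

(56,102,116): 56²+102² = 13540 > 13456 = 116² → acute
(146,180,152): 146²+152² = 44420 > 32400 = 180² → acute
(282,289,207): 207²+282² = 122373 > 83521 = 289² → acute
(26,22,15): 15²+22² = 709 > 676 = 26² → acute
(170,246,57): 57+170 ≤ 246, not a triangle
4 of the 5 are acute.

4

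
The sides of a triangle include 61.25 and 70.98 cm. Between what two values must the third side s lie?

By the triangle inequality, s must be less than 61.25 + 70.98 = 132.23 and greater than |61.25 − 70.98| = 9.73.

9.73 < s < 132.23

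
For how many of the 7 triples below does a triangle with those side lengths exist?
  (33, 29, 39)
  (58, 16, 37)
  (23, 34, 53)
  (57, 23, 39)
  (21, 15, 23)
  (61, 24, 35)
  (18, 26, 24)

(29,33,39): 29+33 > 39 → valid
(16,37,58): 16+37 ≤ 58 → not valid
(23,34,53): 23+34 > 53 → valid
(23,39,57): 23+39 > 57 → valid
(15,21,23): 15+21 > 23 → valid
(24,35,61): 24+35 ≤ 61 → not valid
(18,24,26): 18+24 > 26 → valid
5 of the 7 triples form a triangle.

5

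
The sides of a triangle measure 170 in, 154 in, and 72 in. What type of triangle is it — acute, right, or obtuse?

right

Compare the square of the longest side to the sum of squares of the other two: 72² + 154² = 28900 = 170².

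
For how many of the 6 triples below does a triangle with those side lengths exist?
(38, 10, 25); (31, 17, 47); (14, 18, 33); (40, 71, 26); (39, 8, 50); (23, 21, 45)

(10,25,38): 10+25 ≤ 38 → not valid
(17,31,47): 17+31 > 47 → valid
(14,18,33): 14+18 ≤ 33 → not valid
(26,40,71): 26+40 ≤ 71 → not valid
(8,39,50): 8+39 ≤ 50 → not valid
(21,23,45): 21+23 ≤ 45 → not valid
1 of the 6 triples forms a triangle.

1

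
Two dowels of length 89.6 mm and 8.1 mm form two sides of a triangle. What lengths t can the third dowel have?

81.5 < t < 97.7 (mm)

By the triangle inequality, t must be less than 89.6 + 8.1 = 97.7 and greater than |89.6 − 8.1| = 81.5.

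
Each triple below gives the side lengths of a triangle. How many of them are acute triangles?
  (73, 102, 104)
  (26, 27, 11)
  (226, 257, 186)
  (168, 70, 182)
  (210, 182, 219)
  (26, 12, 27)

(73,102,104): 73²+102² = 15733 > 10816 = 104² → acute
(26,27,11): 11²+26² = 797 > 729 = 27² → acute
(226,257,186): 186²+226² = 85672 > 66049 = 257² → acute
(168,70,182): 70²+168² = 33124 = 182² → right
(210,182,219): 182²+210² = 77224 > 47961 = 219² → acute
(26,12,27): 12²+26² = 820 > 729 = 27² → acute
5 of the 6 are acute.

5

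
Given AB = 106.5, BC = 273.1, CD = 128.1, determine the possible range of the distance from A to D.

The maximum is all hops collinear in one direction: 106.5 + 273.1 + 128.1 = 507.7.
The longest hop is 273.1; the others sum to 234.6. Folding the others back against it leaves at least 273.1 − 234.6 = 38.5.

38.5 ≤ AD ≤ 507.7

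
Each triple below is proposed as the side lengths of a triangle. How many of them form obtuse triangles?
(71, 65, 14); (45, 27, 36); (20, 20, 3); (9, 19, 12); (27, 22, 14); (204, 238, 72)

4

(71,65,14): 14²+65² = 4421 < 5041 = 71² → obtuse
(45,27,36): 27²+36² = 2025 = 45² → right
(20,20,3): 3²+20² = 409 > 400 = 20² → acute
(9,19,12): 9²+12² = 225 < 361 = 19² → obtuse
(27,22,14): 14²+22² = 680 < 729 = 27² → obtuse
(204,238,72): 72²+204² = 46800 < 56644 = 238² → obtuse
4 of the 6 are obtuse.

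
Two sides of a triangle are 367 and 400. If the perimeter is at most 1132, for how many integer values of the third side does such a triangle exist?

332

Triangle inequality: 33 < x < 767. Perimeter ≤ 1132 gives x ≤ 1132 − 367 − 400 = 365.
So 33 < x ≤ 365; integers 34 through 365: 332 values.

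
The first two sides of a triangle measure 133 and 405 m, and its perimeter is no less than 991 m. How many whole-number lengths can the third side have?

85

Triangle inequality: 272 < x < 538. Perimeter ≥ 991 gives x ≥ 991 − 133 − 405 = 453.
So 453 ≤ x < 538; integers 453 through 537: 85 values.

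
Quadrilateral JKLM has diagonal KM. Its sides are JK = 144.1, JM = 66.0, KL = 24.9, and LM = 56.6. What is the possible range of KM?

78.1 < KM < 81.5

From triangle JKM: |144.1 − 66.0| < KM < 144.1 + 66.0, i.e. 78.1 < KM < 210.1.
From triangle LKM: 31.7 < KM < 81.5.
Both must hold, so KM lies in the intersection.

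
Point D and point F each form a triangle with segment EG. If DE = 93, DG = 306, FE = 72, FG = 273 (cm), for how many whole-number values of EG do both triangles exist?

From triangle DEG: 213 < EG < 399.
From triangle FEG: 201 < EG < 345.
Intersection: 213 < EG < 345, so integers 214 through 344: 131 values.

131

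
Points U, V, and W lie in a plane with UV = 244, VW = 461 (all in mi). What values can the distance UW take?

217 ≤ UW ≤ 705 mi

By the triangle inequality, |244 − 461| ≤ UW ≤ 244 + 461.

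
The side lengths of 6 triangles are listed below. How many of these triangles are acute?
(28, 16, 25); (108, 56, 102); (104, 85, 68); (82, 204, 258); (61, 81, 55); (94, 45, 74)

4

(28,16,25): 16²+25² = 881 > 784 = 28² → acute
(108,56,102): 56²+102² = 13540 > 11664 = 108² → acute
(104,85,68): 68²+85² = 11849 > 10816 = 104² → acute
(82,204,258): 82²+204² = 48340 < 66564 = 258² → obtuse
(61,81,55): 55²+61² = 6746 > 6561 = 81² → acute
(94,45,74): 45²+74² = 7501 < 8836 = 94² → obtuse
4 of the 6 are acute.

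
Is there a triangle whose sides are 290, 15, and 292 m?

Yes

The longest side is 292, and the other two sum to 305.
Since 305 > 292, the triangle inequality holds.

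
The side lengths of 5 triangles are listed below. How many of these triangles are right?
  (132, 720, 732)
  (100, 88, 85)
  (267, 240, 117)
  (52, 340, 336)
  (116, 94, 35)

3

(132,720,732): 132²+720² = 535824 = 732² → right
(100,88,85): 85²+88² = 14969 > 10000 = 100² → acute
(267,240,117): 117²+240² = 71289 = 267² → right
(52,340,336): 52²+336² = 115600 = 340² → right
(116,94,35): 35²+94² = 10061 < 13456 = 116² → obtuse
3 of the 5 are right.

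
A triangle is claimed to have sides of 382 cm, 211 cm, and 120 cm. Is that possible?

The longest side is 382, but the other two sum to only 331.
331 < 382, so the triangle inequality fails.

No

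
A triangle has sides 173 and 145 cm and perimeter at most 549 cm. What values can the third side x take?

Triangle inequality alone gives 28 < x < 318.
The perimeter condition gives x ≤ 549 − 173 − 145 = 231.
Intersecting the two: 28 < x ≤ 231.

28 < x ≤ 231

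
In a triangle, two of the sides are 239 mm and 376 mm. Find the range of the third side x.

By the triangle inequality, x must be less than 239 + 376 = 615 and greater than |239 − 376| = 137.

137 < x < 615 (mm)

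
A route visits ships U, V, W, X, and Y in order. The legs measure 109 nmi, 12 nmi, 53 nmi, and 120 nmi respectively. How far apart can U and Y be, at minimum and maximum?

0 ≤ UY ≤ 294 nmi

The maximum is all hops collinear in one direction: 109 + 12 + 53 + 120 = 294.
The longest hop is 120; the others sum to 174. Since 120 ≤ 174, the path can fold back on itself completely, so the minimum distance is 0.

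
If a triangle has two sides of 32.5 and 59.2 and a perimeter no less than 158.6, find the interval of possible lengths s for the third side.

66.9 ≤ s < 91.7

Triangle inequality alone gives 26.7 < s < 91.7.
The perimeter condition gives s ≥ 158.6 − 32.5 − 59.2 = 66.9.
Intersecting the two: 66.9 ≤ s < 91.7.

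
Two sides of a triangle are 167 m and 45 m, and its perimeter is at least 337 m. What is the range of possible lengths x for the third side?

Triangle inequality alone gives 122 < x < 212.
The perimeter condition gives x ≥ 337 − 167 − 45 = 125.
Intersecting the two: 125 ≤ x < 212.

125 ≤ x < 212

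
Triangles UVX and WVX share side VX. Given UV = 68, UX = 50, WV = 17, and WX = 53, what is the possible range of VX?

36 < VX < 70

From triangle UVX: |68 − 50| < VX < 68 + 50, i.e. 18 < VX < 118.
From triangle WVX: 36 < VX < 70.
Both must hold, so VX lies in the intersection.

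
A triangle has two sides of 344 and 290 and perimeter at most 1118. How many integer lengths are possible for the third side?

Triangle inequality: 54 < x < 634. Perimeter ≤ 1118 gives x ≤ 1118 − 344 − 290 = 484.
So 54 < x ≤ 484; integers 55 through 484: 430 values.

430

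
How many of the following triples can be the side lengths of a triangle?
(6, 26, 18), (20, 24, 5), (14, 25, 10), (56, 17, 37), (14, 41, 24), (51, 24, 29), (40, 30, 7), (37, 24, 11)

(6,18,26): 6+18 ≤ 26 → not valid
(5,20,24): 5+20 > 24 → valid
(10,14,25): 10+14 ≤ 25 → not valid
(17,37,56): 17+37 ≤ 56 → not valid
(14,24,41): 14+24 ≤ 41 → not valid
(24,29,51): 24+29 > 51 → valid
(7,30,40): 7+30 ≤ 40 → not valid
(11,24,37): 11+24 ≤ 37 → not valid
2 of the 8 triples form a triangle.

2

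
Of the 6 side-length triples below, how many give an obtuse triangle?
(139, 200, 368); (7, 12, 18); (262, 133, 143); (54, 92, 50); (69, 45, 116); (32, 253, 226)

4

(139,200,368): 139+200 ≤ 368, not a triangle
(7,12,18): 7²+12² = 193 < 324 = 18² → obtuse
(262,133,143): 133²+143² = 38138 < 68644 = 262² → obtuse
(54,92,50): 50²+54² = 5416 < 8464 = 92² → obtuse
(69,45,116): 45+69 ≤ 116, not a triangle
(32,253,226): 32²+226² = 52100 < 64009 = 253² → obtuse
4 of the 6 are obtuse.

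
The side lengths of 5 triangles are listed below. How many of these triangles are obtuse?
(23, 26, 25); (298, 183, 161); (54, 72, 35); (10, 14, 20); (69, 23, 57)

4

(23,26,25): 23²+25² = 1154 > 676 = 26² → acute
(298,183,161): 161²+183² = 59410 < 88804 = 298² → obtuse
(54,72,35): 35²+54² = 4141 < 5184 = 72² → obtuse
(10,14,20): 10²+14² = 296 < 400 = 20² → obtuse
(69,23,57): 23²+57² = 3778 < 4761 = 69² → obtuse
4 of the 5 are obtuse.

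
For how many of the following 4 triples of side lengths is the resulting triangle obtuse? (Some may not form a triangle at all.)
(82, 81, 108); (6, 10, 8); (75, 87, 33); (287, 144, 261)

(82,81,108): 81²+82² = 13285 > 11664 = 108² → acute
(6,10,8): 6²+8² = 100 = 10² → right
(75,87,33): 33²+75² = 6714 < 7569 = 87² → obtuse
(287,144,261): 144²+261² = 88857 > 82369 = 287² → acute
1 of the 4 is obtuse.

1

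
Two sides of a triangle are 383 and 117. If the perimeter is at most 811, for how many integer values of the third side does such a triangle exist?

45

Triangle inequality: 266 < x < 500. Perimeter ≤ 811 gives x ≤ 811 − 383 − 117 = 311.
So 266 < x ≤ 311; integers 267 through 311: 45 values.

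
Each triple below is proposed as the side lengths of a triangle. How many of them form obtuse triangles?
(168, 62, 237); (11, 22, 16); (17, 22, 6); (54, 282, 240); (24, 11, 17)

(168,62,237): 62+168 ≤ 237, not a triangle
(11,22,16): 11²+16² = 377 < 484 = 22² → obtuse
(17,22,6): 6²+17² = 325 < 484 = 22² → obtuse
(54,282,240): 54²+240² = 60516 < 79524 = 282² → obtuse
(24,11,17): 11²+17² = 410 < 576 = 24² → obtuse
4 of the 5 are obtuse.

4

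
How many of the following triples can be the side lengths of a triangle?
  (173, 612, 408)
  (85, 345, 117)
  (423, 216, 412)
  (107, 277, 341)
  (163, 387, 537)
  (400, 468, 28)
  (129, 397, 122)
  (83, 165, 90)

(173,408,612): 173+408 ≤ 612 → not valid
(85,117,345): 85+117 ≤ 345 → not valid
(216,412,423): 216+412 > 423 → valid
(107,277,341): 107+277 > 341 → valid
(163,387,537): 163+387 > 537 → valid
(28,400,468): 28+400 ≤ 468 → not valid
(122,129,397): 122+129 ≤ 397 → not valid
(83,90,165): 83+90 > 165 → valid
4 of the 8 triples form a triangle.

4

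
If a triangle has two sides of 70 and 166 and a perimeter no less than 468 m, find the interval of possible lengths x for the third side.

232 ≤ x < 236

Triangle inequality alone gives 96 < x < 236.
The perimeter condition gives x ≥ 468 − 70 − 166 = 232.
Intersecting the two: 232 ≤ x < 236.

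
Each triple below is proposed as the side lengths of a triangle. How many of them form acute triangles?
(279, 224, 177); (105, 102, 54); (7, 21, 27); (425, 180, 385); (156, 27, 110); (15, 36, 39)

(279,224,177): 177²+224² = 81505 > 77841 = 279² → acute
(105,102,54): 54²+102² = 13320 > 11025 = 105² → acute
(7,21,27): 7²+21² = 490 < 729 = 27² → obtuse
(425,180,385): 180²+385² = 180625 = 425² → right
(156,27,110): 27+110 ≤ 156, not a triangle
(15,36,39): 15²+36² = 1521 = 39² → right
2 of the 6 are acute.

2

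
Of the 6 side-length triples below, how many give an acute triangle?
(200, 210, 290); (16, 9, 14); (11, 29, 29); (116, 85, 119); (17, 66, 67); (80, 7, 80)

5

(200,210,290): 200²+210² = 84100 = 290² → right
(16,9,14): 9²+14² = 277 > 256 = 16² → acute
(11,29,29): 11²+29² = 962 > 841 = 29² → acute
(116,85,119): 85²+116² = 20681 > 14161 = 119² → acute
(17,66,67): 17²+66² = 4645 > 4489 = 67² → acute
(80,7,80): 7²+80² = 6449 > 6400 = 80² → acute
5 of the 6 are acute.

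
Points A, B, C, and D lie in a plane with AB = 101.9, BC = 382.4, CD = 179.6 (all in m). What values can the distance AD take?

The maximum is all hops collinear in one direction: 101.9 + 382.4 + 179.6 = 663.9.
The longest hop is 382.4; the others sum to 281.5. Folding the others back against it leaves at least 382.4 − 281.5 = 100.9.

100.9 ≤ AD ≤ 663.9 m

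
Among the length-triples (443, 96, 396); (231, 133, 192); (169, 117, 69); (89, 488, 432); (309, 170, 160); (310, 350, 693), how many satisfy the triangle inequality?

(96,396,443): 96+396 > 443 → valid
(133,192,231): 133+192 > 231 → valid
(69,117,169): 69+117 > 169 → valid
(89,432,488): 89+432 > 488 → valid
(160,170,309): 160+170 > 309 → valid
(310,350,693): 310+350 ≤ 693 → not valid
5 of the 6 triples form a triangle.

5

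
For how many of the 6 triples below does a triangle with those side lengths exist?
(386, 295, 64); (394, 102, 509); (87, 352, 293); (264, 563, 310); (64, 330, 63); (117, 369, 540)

(64,295,386): 64+295 ≤ 386 → not valid
(102,394,509): 102+394 ≤ 509 → not valid
(87,293,352): 87+293 > 352 → valid
(264,310,563): 264+310 > 563 → valid
(63,64,330): 63+64 ≤ 330 → not valid
(117,369,540): 117+369 ≤ 540 → not valid
2 of the 6 triples form a triangle.

2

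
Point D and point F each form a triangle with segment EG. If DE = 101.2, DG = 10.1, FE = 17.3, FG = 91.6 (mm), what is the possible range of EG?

From triangle DEG: |101.2 − 10.1| < EG < 101.2 + 10.1, i.e. 91.1 < EG < 111.3.
From triangle FEG: 74.3 < EG < 108.9.
Both must hold, so EG lies in the intersection.

91.1 < EG < 108.9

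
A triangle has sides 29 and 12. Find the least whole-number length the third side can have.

18

The third side must be strictly greater than |29 − 12| = 17.
The smallest integer above 17 is 18.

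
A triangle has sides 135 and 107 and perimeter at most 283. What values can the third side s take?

28 < s ≤ 41

Triangle inequality alone gives 28 < s < 242.
The perimeter condition gives s ≤ 283 − 135 − 107 = 41.
Intersecting the two: 28 < s ≤ 41.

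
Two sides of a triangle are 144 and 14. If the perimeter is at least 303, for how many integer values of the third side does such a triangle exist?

Triangle inequality: 130 < x < 158. Perimeter ≥ 303 gives x ≥ 303 − 144 − 14 = 145.
So 145 ≤ x < 158; integers 145 through 157: 13 values.

13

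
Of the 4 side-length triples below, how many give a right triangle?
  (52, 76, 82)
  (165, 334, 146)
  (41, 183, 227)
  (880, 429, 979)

(52,76,82): 52²+76² = 8480 > 6724 = 82² → acute
(165,334,146): 146+165 ≤ 334, not a triangle
(41,183,227): 41+183 ≤ 227, not a triangle
(880,429,979): 429²+880² = 958441 = 979² → right
1 of the 4 is right.

1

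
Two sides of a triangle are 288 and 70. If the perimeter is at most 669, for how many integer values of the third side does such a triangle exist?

Triangle inequality: 218 < x < 358. Perimeter ≤ 669 gives x ≤ 669 − 288 − 70 = 311.
So 218 < x ≤ 311; integers 219 through 311: 93 values.

93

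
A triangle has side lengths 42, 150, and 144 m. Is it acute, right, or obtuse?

Compare the square of the longest side to the sum of squares of the other two: 42² + 144² = 22500 = 150².

right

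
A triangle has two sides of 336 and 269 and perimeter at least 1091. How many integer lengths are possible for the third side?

119

Triangle inequality: 67 < x < 605. Perimeter ≥ 1091 gives x ≥ 1091 − 336 − 269 = 486.
So 486 ≤ x < 605; integers 486 through 604: 119 values.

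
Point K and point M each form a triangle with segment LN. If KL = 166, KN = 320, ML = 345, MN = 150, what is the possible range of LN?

From triangle KLN: |166 − 320| < LN < 166 + 320, i.e. 154 < LN < 486.
From triangle MLN: 195 < LN < 495.
Both must hold, so LN lies in the intersection.

195 < LN < 486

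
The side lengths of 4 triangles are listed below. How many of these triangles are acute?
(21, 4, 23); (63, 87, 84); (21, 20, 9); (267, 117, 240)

(21,4,23): 4²+21² = 457 < 529 = 23² → obtuse
(63,87,84): 63²+84² = 11025 > 7569 = 87² → acute
(21,20,9): 9²+20² = 481 > 441 = 21² → acute
(267,117,240): 117²+240² = 71289 = 267² → right
2 of the 4 are acute.

2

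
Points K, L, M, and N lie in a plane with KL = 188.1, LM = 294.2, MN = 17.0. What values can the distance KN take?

89.1 ≤ KN ≤ 499.3

The maximum is all hops collinear in one direction: 188.1 + 294.2 + 17.0 = 499.3.
The longest hop is 294.2; the others sum to 205.1. Folding the others back against it leaves at least 294.2 − 205.1 = 89.1.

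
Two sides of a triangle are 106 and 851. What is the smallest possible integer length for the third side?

746

The third side must be strictly greater than |106 − 851| = 745.
The smallest integer above 745 is 746.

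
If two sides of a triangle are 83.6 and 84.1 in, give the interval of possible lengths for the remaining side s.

By the triangle inequality, s must be less than 83.6 + 84.1 = 167.7 and greater than |83.6 − 84.1| = 0.5.

0.5 < s < 167.7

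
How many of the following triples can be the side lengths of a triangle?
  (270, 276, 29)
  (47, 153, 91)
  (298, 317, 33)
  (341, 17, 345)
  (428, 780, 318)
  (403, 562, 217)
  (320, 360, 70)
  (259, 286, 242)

(29,270,276): 29+270 > 276 → valid
(47,91,153): 47+91 ≤ 153 → not valid
(33,298,317): 33+298 > 317 → valid
(17,341,345): 17+341 > 345 → valid
(318,428,780): 318+428 ≤ 780 → not valid
(217,403,562): 217+403 > 562 → valid
(70,320,360): 70+320 > 360 → valid
(242,259,286): 242+259 > 286 → valid
6 of the 8 triples form a triangle.

6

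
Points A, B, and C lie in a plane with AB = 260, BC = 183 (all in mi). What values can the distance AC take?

By the triangle inequality, |260 − 183| ≤ AC ≤ 260 + 183.

77 ≤ AC ≤ 443 mi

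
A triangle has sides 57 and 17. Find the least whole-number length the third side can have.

The third side must be strictly greater than |57 − 17| = 40.
The smallest integer above 40 is 41.

41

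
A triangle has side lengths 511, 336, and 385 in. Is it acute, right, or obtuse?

Compare the square of the longest side to the sum of squares of the other two: 336² + 385² = 261121 = 511².

right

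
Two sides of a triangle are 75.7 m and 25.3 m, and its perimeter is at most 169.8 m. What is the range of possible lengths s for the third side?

Triangle inequality alone gives 50.4 < s < 101.0.
The perimeter condition gives s ≤ 169.8 − 75.7 − 25.3 = 68.8.
Intersecting the two: 50.4 < s ≤ 68.8.

50.4 < s ≤ 68.8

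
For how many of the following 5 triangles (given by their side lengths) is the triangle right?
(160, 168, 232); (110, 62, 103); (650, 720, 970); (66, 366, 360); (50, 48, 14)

(160,168,232): 160²+168² = 53824 = 232² → right
(110,62,103): 62²+103² = 14453 > 12100 = 110² → acute
(650,720,970): 650²+720² = 940900 = 970² → right
(66,366,360): 66²+360² = 133956 = 366² → right
(50,48,14): 14²+48² = 2500 = 50² → right
4 of the 5 are right.

4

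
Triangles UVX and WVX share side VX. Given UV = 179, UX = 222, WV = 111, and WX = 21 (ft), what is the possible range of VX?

90 < VX < 132

From triangle UVX: |179 − 222| < VX < 179 + 222, i.e. 43 < VX < 401.
From triangle WVX: 90 < VX < 132.
Both must hold, so VX lies in the intersection.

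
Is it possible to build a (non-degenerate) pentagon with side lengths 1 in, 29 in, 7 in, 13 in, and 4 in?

No

For a pentagon, each side must be shorter than the sum of the others.
Here the longest side is 29, but the remaining 4 sides sum to only 25.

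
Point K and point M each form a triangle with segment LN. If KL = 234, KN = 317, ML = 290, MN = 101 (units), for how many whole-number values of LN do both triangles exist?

201

From triangle KLN: 83 < LN < 551.
From triangle MLN: 189 < LN < 391.
Intersection: 189 < LN < 391, so integers 190 through 390: 201 values.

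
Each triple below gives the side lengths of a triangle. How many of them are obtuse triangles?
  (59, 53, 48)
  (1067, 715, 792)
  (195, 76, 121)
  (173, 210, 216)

1

(59,53,48): 48²+53² = 5113 > 3481 = 59² → acute
(1067,715,792): 715²+792² = 1138489 = 1067² → right
(195,76,121): 76²+121² = 20417 < 38025 = 195² → obtuse
(173,210,216): 173²+210² = 74029 > 46656 = 216² → acute
1 of the 4 is obtuse.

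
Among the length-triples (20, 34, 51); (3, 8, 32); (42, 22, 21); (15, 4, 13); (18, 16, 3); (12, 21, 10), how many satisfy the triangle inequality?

(20,34,51): 20+34 > 51 → valid
(3,8,32): 3+8 ≤ 32 → not valid
(21,22,42): 21+22 > 42 → valid
(4,13,15): 4+13 > 15 → valid
(3,16,18): 3+16 > 18 → valid
(10,12,21): 10+12 > 21 → valid
5 of the 6 triples form a triangle.

5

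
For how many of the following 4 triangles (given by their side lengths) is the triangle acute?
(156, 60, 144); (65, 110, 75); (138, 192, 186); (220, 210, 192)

2

(156,60,144): 60²+144² = 24336 = 156² → right
(65,110,75): 65²+75² = 9850 < 12100 = 110² → obtuse
(138,192,186): 138²+186² = 53640 > 36864 = 192² → acute
(220,210,192): 192²+210² = 80964 > 48400 = 220² → acute
2 of the 4 are acute.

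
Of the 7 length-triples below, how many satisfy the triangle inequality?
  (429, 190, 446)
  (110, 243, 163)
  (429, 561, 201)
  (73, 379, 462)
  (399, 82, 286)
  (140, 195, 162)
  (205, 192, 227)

5

(190,429,446): 190+429 > 446 → valid
(110,163,243): 110+163 > 243 → valid
(201,429,561): 201+429 > 561 → valid
(73,379,462): 73+379 ≤ 462 → not valid
(82,286,399): 82+286 ≤ 399 → not valid
(140,162,195): 140+162 > 195 → valid
(192,205,227): 192+205 > 227 → valid
5 of the 7 triples form a triangle.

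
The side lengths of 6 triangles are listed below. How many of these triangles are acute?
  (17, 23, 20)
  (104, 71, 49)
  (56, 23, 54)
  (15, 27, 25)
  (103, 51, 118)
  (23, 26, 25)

(17,23,20): 17²+20² = 689 > 529 = 23² → acute
(104,71,49): 49²+71² = 7442 < 10816 = 104² → obtuse
(56,23,54): 23²+54² = 3445 > 3136 = 56² → acute
(15,27,25): 15²+25² = 850 > 729 = 27² → acute
(103,51,118): 51²+103² = 13210 < 13924 = 118² → obtuse
(23,26,25): 23²+25² = 1154 > 676 = 26² → acute
4 of the 6 are acute.

4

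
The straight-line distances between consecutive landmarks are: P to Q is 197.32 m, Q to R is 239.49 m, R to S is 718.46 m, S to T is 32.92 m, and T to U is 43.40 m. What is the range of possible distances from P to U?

205.33 ≤ PU ≤ 1231.59 m

The maximum is all hops collinear in one direction: 197.32 + 239.49 + 718.46 + 32.92 + 43.40 = 1231.59.
The longest hop is 718.46; the others sum to 513.13. Folding the others back against it leaves at least 718.46 − 513.13 = 205.33.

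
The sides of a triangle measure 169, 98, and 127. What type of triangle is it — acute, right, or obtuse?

Compare the square of the longest side to the sum of squares of the other two: 98² + 127² = 25733 < 28561 = 169².

obtuse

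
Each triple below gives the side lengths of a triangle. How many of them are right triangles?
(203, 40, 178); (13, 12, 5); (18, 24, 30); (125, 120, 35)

3

(203,40,178): 40²+178² = 33284 < 41209 = 203² → obtuse
(13,12,5): 5²+12² = 169 = 13² → right
(18,24,30): 18²+24² = 900 = 30² → right
(125,120,35): 35²+120² = 15625 = 125² → right
3 of the 4 are right.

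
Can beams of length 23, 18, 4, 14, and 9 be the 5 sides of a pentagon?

Yes

A pentagon exists iff every side is shorter than the sum of the others — equivalently, the longest side is less than the sum of the rest.
Longest side 23 < 45 (sum of the remaining 4), so yes.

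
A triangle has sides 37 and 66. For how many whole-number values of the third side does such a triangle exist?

The third side lies in the open interval (29, 103).
Integers from 30 to 102 inclusive: 102 − 30 + 1 = 73.

73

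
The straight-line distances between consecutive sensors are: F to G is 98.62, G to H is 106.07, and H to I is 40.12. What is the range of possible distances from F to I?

The maximum is all hops collinear in one direction: 98.62 + 106.07 + 40.12 = 244.81.
The longest hop is 106.07; the others sum to 138.74. Since 106.07 ≤ 138.74, the path can fold back on itself completely, so the minimum distance is 0.

0 ≤ FI ≤ 244.81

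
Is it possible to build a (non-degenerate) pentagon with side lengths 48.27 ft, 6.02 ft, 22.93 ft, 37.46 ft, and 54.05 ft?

Yes

A pentagon exists iff every side is shorter than the sum of the others — equivalently, the longest side is less than the sum of the rest.
Longest side 54.05 < 114.68 (sum of the remaining 4), so yes.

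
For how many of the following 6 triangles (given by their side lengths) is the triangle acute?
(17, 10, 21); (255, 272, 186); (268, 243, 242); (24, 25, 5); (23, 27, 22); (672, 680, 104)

3

(17,10,21): 10²+17² = 389 < 441 = 21² → obtuse
(255,272,186): 186²+255² = 99621 > 73984 = 272² → acute
(268,243,242): 242²+243² = 117613 > 71824 = 268² → acute
(24,25,5): 5²+24² = 601 < 625 = 25² → obtuse
(23,27,22): 22²+23² = 1013 > 729 = 27² → acute
(672,680,104): 104²+672² = 462400 = 680² → right
3 of the 6 are acute.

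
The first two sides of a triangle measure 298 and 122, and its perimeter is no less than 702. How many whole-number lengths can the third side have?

Triangle inequality: 176 < x < 420. Perimeter ≥ 702 gives x ≥ 702 − 298 − 122 = 282.
So 282 ≤ x < 420; integers 282 through 419: 138 values.

138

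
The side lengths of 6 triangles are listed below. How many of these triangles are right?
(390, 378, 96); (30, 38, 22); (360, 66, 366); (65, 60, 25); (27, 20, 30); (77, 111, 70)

3

(390,378,96): 96²+378² = 152100 = 390² → right
(30,38,22): 22²+30² = 1384 < 1444 = 38² → obtuse
(360,66,366): 66²+360² = 133956 = 366² → right
(65,60,25): 25²+60² = 4225 = 65² → right
(27,20,30): 20²+27² = 1129 > 900 = 30² → acute
(77,111,70): 70²+77² = 10829 < 12321 = 111² → obtuse
3 of the 6 are right.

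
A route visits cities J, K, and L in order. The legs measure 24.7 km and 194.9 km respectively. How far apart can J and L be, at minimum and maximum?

170.2 ≤ JL ≤ 219.6 km

By the triangle inequality, |24.7 − 194.9| ≤ JL ≤ 24.7 + 194.9.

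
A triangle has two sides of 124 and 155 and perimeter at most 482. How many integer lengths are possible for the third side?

Triangle inequality: 31 < x < 279. Perimeter ≤ 482 gives x ≤ 482 − 124 − 155 = 203.
So 31 < x ≤ 203; integers 32 through 203: 172 values.

172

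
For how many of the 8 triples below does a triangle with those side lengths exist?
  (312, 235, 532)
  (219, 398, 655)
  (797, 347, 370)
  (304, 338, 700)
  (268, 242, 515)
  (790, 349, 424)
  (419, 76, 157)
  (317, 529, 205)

1

(235,312,532): 235+312 > 532 → valid
(219,398,655): 219+398 ≤ 655 → not valid
(347,370,797): 347+370 ≤ 797 → not valid
(304,338,700): 304+338 ≤ 700 → not valid
(242,268,515): 242+268 ≤ 515 → not valid
(349,424,790): 349+424 ≤ 790 → not valid
(76,157,419): 76+157 ≤ 419 → not valid
(205,317,529): 205+317 ≤ 529 → not valid
1 of the 8 triples forms a triangle.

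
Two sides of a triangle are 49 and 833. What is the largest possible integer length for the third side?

The third side must be strictly less than 49 + 833 = 882.
The largest integer below 882 is 881.

881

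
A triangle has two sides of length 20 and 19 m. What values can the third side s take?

1 < s < 39

By the triangle inequality, s must be less than 20 + 19 = 39 and greater than |20 − 19| = 1.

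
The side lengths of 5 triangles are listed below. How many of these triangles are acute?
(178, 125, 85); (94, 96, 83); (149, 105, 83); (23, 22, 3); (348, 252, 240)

(178,125,85): 85²+125² = 22850 < 31684 = 178² → obtuse
(94,96,83): 83²+94² = 15725 > 9216 = 96² → acute
(149,105,83): 83²+105² = 17914 < 22201 = 149² → obtuse
(23,22,3): 3²+22² = 493 < 529 = 23² → obtuse
(348,252,240): 240²+252² = 121104 = 348² → right
1 of the 5 is acute.

1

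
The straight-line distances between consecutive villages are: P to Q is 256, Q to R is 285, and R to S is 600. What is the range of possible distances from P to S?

59 ≤ PS ≤ 1141

The maximum is all hops collinear in one direction: 256 + 285 + 600 = 1141.
The longest hop is 600; the others sum to 541. Folding the others back against it leaves at least 600 − 541 = 59.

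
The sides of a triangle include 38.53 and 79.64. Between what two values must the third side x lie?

By the triangle inequality, x must be less than 38.53 + 79.64 = 118.17 and greater than |38.53 − 79.64| = 41.11.

41.11 < x < 118.17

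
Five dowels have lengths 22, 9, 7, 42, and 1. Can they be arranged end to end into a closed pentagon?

For a pentagon, each side must be shorter than the sum of the others.
Here the longest side is 42, but the remaining 4 sides sum to only 39.

No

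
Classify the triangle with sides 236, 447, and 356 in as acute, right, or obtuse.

Compare the square of the longest side to the sum of squares of the other two: 236² + 356² = 182432 < 199809 = 447².

obtuse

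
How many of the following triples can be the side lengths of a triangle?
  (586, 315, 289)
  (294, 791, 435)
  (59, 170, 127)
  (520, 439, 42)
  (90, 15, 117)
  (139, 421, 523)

3

(289,315,586): 289+315 > 586 → valid
(294,435,791): 294+435 ≤ 791 → not valid
(59,127,170): 59+127 > 170 → valid
(42,439,520): 42+439 ≤ 520 → not valid
(15,90,117): 15+90 ≤ 117 → not valid
(139,421,523): 139+421 > 523 → valid
3 of the 6 triples form a triangle.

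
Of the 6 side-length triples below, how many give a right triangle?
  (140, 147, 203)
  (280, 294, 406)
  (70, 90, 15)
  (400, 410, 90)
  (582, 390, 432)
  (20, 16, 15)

(140,147,203): 140²+147² = 41209 = 203² → right
(280,294,406): 280²+294² = 164836 = 406² → right
(70,90,15): 15+70 ≤ 90, not a triangle
(400,410,90): 90²+400² = 168100 = 410² → right
(582,390,432): 390²+432² = 338724 = 582² → right
(20,16,15): 15²+16² = 481 > 400 = 20² → acute
4 of the 6 are right.

4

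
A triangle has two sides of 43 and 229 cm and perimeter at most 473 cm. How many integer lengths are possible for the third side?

15

Triangle inequality: 186 < x < 272. Perimeter ≤ 473 gives x ≤ 473 − 43 − 229 = 201.
So 186 < x ≤ 201; integers 187 through 201: 15 values.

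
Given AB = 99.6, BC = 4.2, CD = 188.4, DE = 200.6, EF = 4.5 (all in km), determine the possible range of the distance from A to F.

0 ≤ AF ≤ 497.3 km

The maximum is all hops collinear in one direction: 99.6 + 4.2 + 188.4 + 200.6 + 4.5 = 497.3.
The longest hop is 200.6; the others sum to 296.7. Since 200.6 ≤ 296.7, the path can fold back on itself completely, so the minimum distance is 0.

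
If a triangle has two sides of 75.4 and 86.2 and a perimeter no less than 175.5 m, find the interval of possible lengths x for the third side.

Triangle inequality alone gives 10.8 < x < 161.6.
The perimeter condition gives x ≥ 175.5 − 75.4 − 86.2 = 13.9.
Intersecting the two: 13.9 ≤ x < 161.6.

13.9 ≤ x < 161.6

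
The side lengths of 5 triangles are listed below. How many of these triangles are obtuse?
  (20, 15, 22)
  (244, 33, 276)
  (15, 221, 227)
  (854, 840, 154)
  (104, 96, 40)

(20,15,22): 15²+20² = 625 > 484 = 22² → acute
(244,33,276): 33²+244² = 60625 < 76176 = 276² → obtuse
(15,221,227): 15²+221² = 49066 < 51529 = 227² → obtuse
(854,840,154): 154²+840² = 729316 = 854² → right
(104,96,40): 40²+96² = 10816 = 104² → right
2 of the 5 are obtuse.

2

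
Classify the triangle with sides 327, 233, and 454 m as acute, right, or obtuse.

Compare the square of the longest side to the sum of squares of the other two: 233² + 327² = 161218 < 206116 = 454².

obtuse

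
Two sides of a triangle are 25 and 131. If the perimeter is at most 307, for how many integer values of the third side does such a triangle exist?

45

Triangle inequality: 106 < x < 156. Perimeter ≤ 307 gives x ≤ 307 − 25 − 131 = 151.
So 106 < x ≤ 151; integers 107 through 151: 45 values.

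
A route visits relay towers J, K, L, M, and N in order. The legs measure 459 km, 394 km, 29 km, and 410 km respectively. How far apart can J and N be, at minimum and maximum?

The maximum is all hops collinear in one direction: 459 + 394 + 29 + 410 = 1292.
The longest hop is 459; the others sum to 833. Since 459 ≤ 833, the path can fold back on itself completely, so the minimum distance is 0.

0 ≤ JN ≤ 1292 km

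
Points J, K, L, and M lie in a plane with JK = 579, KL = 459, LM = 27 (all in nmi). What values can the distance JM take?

93 ≤ JM ≤ 1065 nmi

The maximum is all hops collinear in one direction: 579 + 459 + 27 = 1065.
The longest hop is 579; the others sum to 486. Folding the others back against it leaves at least 579 − 486 = 93.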